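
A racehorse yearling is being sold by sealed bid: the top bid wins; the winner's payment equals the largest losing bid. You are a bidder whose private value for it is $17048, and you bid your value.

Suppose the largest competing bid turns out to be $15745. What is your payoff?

$1303

Your bid $17048 exceeds the highest competing bid $15745, so you win.
In a second-price auction the winner pays the second-highest bid, $15745.
Payoff = value − price = $17048 − $15745 = $1303.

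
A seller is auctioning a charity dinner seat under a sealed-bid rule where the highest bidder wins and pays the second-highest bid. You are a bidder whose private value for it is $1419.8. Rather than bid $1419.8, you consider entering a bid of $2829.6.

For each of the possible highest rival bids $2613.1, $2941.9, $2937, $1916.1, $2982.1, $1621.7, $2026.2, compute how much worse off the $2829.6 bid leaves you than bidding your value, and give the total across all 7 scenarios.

$2497.9

The deviation costs you only when the competing bid falls strictly between $1419.8 and $2829.6; elsewhere both bids give the same outcome.
$2613.1: truthful payoff $0, deviation payoff −$1193.3 → loss $1193.3.
$2941.9: outcomes coincide → loss $0.
$2937: outcomes coincide → loss $0.
$1916.1: truthful payoff $0, deviation payoff −$496.3 → loss $496.3.
$2982.1: outcomes coincide → loss $0.
$1621.7: truthful payoff $0, deviation payoff −$201.9 → loss $201.9.
$2026.2: truthful payoff $0, deviation payoff −$606.4 → loss $606.4.
Total loss = $1193.3 + $496.3 + $201.9 + $606.4 = $2497.9.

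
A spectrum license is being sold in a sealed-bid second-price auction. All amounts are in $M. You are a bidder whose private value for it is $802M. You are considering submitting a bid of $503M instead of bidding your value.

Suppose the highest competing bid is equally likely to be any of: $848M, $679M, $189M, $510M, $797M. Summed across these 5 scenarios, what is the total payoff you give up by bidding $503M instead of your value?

The deviation costs you only when the competing bid falls strictly between $503M and $802M; elsewhere both bids give the same outcome.
$848M: outcomes coincide → loss $0M.
$679M: truthful payoff $123M, deviation payoff $0M → loss $123M.
$189M: outcomes coincide → loss $0M.
$510M: truthful payoff $292M, deviation payoff $0M → loss $292M.
$797M: truthful payoff $5M, deviation payoff $0M → loss $5M.
Total loss = $123M + $292M + $5M = $420M.

$420M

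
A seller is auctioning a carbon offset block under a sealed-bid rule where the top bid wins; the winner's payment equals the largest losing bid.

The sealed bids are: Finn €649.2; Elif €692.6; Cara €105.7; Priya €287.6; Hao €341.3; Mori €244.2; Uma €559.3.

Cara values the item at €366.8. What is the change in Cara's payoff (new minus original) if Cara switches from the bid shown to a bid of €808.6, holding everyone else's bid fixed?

The highest bid among the other bidders is €692.6; Cara's bid doesn't change that.
Original bid €105.7: Cara is not highest (top rival bid is €692.6); payoff €0.
Alternative bid €808.6: Cara is highest, pays the top rival bid €692.6; payoff €366.8 − €692.6 = −€325.8.
Change in payoff = −€325.8 − (€0) = −€325.8.

−€325.8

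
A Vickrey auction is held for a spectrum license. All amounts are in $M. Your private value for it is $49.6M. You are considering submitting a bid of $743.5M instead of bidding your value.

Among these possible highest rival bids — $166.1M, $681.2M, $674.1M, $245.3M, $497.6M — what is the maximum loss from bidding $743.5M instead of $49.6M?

$166.1M: truthful gives $0M, deviation gives −$116.5M → loss $116.5M.
$681.2M: truthful gives $0M, deviation gives −$631.6M → loss $631.6M.
$674.1M: truthful gives $0M, deviation gives −$624.5M → loss $624.5M.
$245.3M: truthful gives $0M, deviation gives −$195.7M → loss $195.7M.
$497.6M: truthful gives $0M, deviation gives −$448M → loss $448M.
Maximum loss: $631.6M.

$631.6M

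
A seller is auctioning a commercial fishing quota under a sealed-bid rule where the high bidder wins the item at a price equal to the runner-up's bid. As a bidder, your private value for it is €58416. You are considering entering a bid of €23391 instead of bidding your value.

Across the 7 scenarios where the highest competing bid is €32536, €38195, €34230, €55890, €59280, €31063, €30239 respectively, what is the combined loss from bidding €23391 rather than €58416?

The deviation costs you only when the competing bid falls strictly between €23391 and €58416; elsewhere both bids give the same outcome.
€32536: truthful payoff €25880, deviation payoff €0 → loss €25880.
€38195: truthful payoff €20221, deviation payoff €0 → loss €20221.
€34230: truthful payoff €24186, deviation payoff €0 → loss €24186.
€55890: truthful payoff €2526, deviation payoff €0 → loss €2526.
€59280: outcomes coincide → loss €0.
€31063: truthful payoff €27353, deviation payoff €0 → loss €27353.
€30239: truthful payoff €28177, deviation payoff €0 → loss €28177.
Total loss = €25880 + €20221 + €24186 + €2526 + €27353 + €28177 = €128343.
Truthful bidding weakly dominates here: raising your bid can only win items priced above your value, and lowering it can only forfeit items priced below.

€128343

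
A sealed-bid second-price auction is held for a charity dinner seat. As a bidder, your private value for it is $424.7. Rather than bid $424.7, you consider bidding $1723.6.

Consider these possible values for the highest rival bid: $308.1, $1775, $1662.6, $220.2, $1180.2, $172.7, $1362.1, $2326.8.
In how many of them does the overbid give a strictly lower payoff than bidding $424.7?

The deviation hurts exactly when the highest competing bid lies strictly between $424.7 and $1723.6 — overbidding then wins at a price above your value.
$308.1: below both → same outcome either way.
$1775: above both → same outcome either way.
$1662.6: inside the interval → strictly worse (loss $1237.9).
$220.2: below both → same outcome either way.
$1180.2: inside the interval → strictly worse (loss $755.5).
$172.7: below both → same outcome either way.
$1362.1: inside the interval → strictly worse (loss $937.4).
$2326.8: above both → same outcome either way.
Count: 3.

3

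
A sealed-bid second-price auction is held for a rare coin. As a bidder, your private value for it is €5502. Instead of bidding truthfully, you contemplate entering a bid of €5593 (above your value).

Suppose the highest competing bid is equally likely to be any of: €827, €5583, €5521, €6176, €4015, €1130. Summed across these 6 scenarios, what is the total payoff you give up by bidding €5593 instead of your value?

€100

The deviation costs you only when the competing bid falls strictly between €5502 and €5593; elsewhere both bids give the same outcome.
€827: outcomes coincide → loss €0.
€5583: truthful payoff €0, deviation payoff −€81 → loss €81.
€5521: truthful payoff €0, deviation payoff −€19 → loss €19.
€6176: outcomes coincide → loss €0.
€4015: outcomes coincide → loss €0.
€1130: outcomes coincide → loss €0.
Total loss = €81 + €19 = €100.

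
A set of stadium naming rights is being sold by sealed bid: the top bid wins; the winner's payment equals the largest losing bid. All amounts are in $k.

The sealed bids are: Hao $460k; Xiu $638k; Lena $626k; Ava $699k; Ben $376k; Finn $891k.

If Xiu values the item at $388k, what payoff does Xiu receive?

Highest bid: Finn at $891k, so Finn wins.
Second-highest bid: Ava at $699k — that is the price the winner pays.
Xiu did not win, so Xiu pays nothing and receives nothing: payoff $0k.

$0k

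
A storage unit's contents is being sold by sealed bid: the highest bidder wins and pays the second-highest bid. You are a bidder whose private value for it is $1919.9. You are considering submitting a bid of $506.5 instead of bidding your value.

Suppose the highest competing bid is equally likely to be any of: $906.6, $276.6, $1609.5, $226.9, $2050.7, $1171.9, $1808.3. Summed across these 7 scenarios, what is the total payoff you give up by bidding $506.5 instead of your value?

$2183.3

The deviation costs you only when the competing bid falls strictly between $506.5 and $1919.9; elsewhere both bids give the same outcome.
$906.6: truthful payoff $1013.3, deviation payoff $0 → loss $1013.3.
$276.6: outcomes coincide → loss $0.
$1609.5: truthful payoff $310.4, deviation payoff $0 → loss $310.4.
$226.9: outcomes coincide → loss $0.
$2050.7: outcomes coincide → loss $0.
$1171.9: truthful payoff $748, deviation payoff $0 → loss $748.
$1808.3: truthful payoff $111.6, deviation payoff $0 → loss $111.6.
Total loss = $1013.3 + $310.4 + $748 + $111.6 = $2183.3.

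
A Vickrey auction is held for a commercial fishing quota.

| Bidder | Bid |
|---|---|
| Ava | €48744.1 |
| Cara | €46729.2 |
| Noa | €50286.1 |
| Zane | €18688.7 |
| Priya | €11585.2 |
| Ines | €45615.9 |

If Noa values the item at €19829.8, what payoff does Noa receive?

−€28914.3

Highest bid: Noa at €50286.1, so Noa wins.
Second-highest bid: Ava at €48744.1 — that is the price the winner pays.
Noa's payoff = value − price = €19829.8 − €48744.1 = −€28914.3.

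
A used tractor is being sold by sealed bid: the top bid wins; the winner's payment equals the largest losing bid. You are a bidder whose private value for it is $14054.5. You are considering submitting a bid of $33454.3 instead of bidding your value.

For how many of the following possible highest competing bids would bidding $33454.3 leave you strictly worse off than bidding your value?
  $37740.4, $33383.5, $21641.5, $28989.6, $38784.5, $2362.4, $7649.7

The deviation hurts exactly when the highest competing bid lies strictly between $14054.5 and $33454.3 — overbidding then wins at a price above your value.
$37740.4: above both → same outcome either way.
$33383.5: inside the interval → strictly worse (loss $19329).
$21641.5: inside the interval → strictly worse (loss $7587).
$28989.6: inside the interval → strictly worse (loss $14935.1).
$38784.5: above both → same outcome either way.
$2362.4: below both → same outcome either way.
$7649.7: below both → same outcome either way.
Count: 3.

3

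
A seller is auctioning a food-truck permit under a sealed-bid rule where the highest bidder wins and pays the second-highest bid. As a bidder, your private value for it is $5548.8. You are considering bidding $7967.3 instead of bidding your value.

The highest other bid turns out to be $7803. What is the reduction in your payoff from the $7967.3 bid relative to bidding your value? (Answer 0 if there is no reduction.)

Bidding your value $5548.8: you lose (since $5548.8 < $7803). Payoff $0.
Bidding $7967.3: you win and pay $7803. Payoff $5548.8 − $7803 = −$2254.2.
The competing bid $7803 lies between your value and your inflated bid, so overbidding wins an item priced above your value.
Loss from deviating = $0 − (−$2254.2) = $2254.2.
Truthful bidding weakly dominates here: raising your bid can only win items priced above your value, and lowering it can only forfeit items priced below.

$2254.2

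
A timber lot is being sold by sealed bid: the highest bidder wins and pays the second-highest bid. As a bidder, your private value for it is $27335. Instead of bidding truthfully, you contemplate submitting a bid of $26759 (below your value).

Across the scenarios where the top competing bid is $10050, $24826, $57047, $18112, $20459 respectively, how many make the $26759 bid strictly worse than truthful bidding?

0

The deviation hurts exactly when the highest competing bid lies strictly between $26759 and $27335 — underbidding then forfeits a profitable win.
$10050: below both → same outcome either way.
$24826: below both → same outcome either way.
$57047: above both → same outcome either way.
$18112: below both → same outcome either way.
$20459: below both → same outcome either way.
Count: 0.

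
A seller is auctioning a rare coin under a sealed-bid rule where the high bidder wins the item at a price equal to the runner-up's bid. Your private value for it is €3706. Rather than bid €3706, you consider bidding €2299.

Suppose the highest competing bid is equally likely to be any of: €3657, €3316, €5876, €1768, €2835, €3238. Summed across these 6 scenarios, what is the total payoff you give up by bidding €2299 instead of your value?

The deviation costs you only when the competing bid falls strictly between €2299 and €3706; elsewhere both bids give the same outcome.
€3657: truthful payoff €49, deviation payoff €0 → loss €49.
€3316: truthful payoff €390, deviation payoff €0 → loss €390.
€5876: outcomes coincide → loss €0.
€1768: outcomes coincide → loss €0.
€2835: truthful payoff €871, deviation payoff €0 → loss €871.
€3238: truthful payoff €468, deviation payoff €0 → loss €468.
Total loss = €49 + €390 + €871 + €468 = €1778.

€1778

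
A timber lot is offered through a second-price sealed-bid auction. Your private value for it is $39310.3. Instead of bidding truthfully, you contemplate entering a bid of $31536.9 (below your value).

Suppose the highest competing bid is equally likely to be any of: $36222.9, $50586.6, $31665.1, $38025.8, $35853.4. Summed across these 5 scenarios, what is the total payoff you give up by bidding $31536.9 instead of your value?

The deviation costs you only when the competing bid falls strictly between $31536.9 and $39310.3; elsewhere both bids give the same outcome.
$36222.9: truthful payoff $3087.4, deviation payoff $0 → loss $3087.4.
$50586.6: outcomes coincide → loss $0.
$31665.1: truthful payoff $7645.2, deviation payoff $0 → loss $7645.2.
$38025.8: truthful payoff $1284.5, deviation payoff $0 → loss $1284.5.
$35853.4: truthful payoff $3456.9, deviation payoff $0 → loss $3456.9.
Total loss = $3087.4 + $7645.2 + $1284.5 + $3456.9 = $15474.

$15474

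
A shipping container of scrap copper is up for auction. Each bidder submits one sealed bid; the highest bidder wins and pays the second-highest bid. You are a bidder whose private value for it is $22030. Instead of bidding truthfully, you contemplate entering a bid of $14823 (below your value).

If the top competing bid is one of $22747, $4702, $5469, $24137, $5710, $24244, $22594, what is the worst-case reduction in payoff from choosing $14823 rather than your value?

$0

$22747: same outcome either way → loss $0.
$4702: same outcome either way → loss $0.
$5469: same outcome either way → loss $0.
$24137: same outcome either way → loss $0.
$5710: same outcome either way → loss $0.
$24244: same outcome either way → loss $0.
$22594: same outcome either way → loss $0.
Maximum loss: $0.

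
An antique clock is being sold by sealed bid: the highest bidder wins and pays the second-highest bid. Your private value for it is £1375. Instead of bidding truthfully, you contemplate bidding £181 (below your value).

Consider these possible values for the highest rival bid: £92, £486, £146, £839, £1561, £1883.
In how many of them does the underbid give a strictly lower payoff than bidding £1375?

The deviation hurts exactly when the highest competing bid lies strictly between £181 and £1375 — underbidding then forfeits a profitable win.
£92: below both → same outcome either way.
£486: inside the interval → strictly worse (loss £889).
£146: below both → same outcome either way.
£839: inside the interval → strictly worse (loss £536).
£1561: above both → same outcome either way.
£1883: above both → same outcome either way.
Count: 2.

2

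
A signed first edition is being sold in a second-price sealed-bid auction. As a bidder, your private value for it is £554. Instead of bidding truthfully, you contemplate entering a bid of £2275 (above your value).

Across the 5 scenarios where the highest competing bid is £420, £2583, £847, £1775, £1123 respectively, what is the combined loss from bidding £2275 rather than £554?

The deviation costs you only when the competing bid falls strictly between £554 and £2275; elsewhere both bids give the same outcome.
£420: outcomes coincide → loss £0.
£2583: outcomes coincide → loss £0.
£847: truthful payoff £0, deviation payoff −£293 → loss £293.
£1775: truthful payoff £0, deviation payoff −£1221 → loss £1221.
£1123: truthful payoff £0, deviation payoff −£569 → loss £569.
Total loss = £293 + £1221 + £569 = £2083.

£2083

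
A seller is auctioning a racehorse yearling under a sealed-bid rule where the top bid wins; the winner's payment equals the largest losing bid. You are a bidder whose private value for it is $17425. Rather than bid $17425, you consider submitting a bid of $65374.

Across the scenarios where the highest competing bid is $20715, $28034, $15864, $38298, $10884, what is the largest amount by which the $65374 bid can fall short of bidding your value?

$20715: truthful gives $0, deviation gives −$3290 → loss $3290.
$28034: truthful gives $0, deviation gives −$10609 → loss $10609.
$15864: same outcome either way → loss $0.
$38298: truthful gives $0, deviation gives −$20873 → loss $20873.
$10884: same outcome either way → loss $0.
Maximum loss: $20873.

$20873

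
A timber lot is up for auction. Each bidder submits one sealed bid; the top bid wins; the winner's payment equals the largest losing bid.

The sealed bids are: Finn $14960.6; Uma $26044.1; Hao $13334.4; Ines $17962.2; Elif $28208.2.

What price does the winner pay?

Highest bid: Elif at $28208.2, so Elif wins.
Second-highest bid: Uma at $26044.1 — that is the price the winner pays.

$26044.1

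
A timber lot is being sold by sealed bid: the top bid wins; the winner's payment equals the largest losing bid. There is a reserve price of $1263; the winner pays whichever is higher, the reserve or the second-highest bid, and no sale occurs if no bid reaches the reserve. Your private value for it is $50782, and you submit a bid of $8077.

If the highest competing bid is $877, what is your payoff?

Your bid $8077 is the highest and exceeds the reserve.
Price = max(second-highest bid, reserve) = max($877, $1263) = $1263.
Payoff = $50782 − $1263 = $49519.

$49519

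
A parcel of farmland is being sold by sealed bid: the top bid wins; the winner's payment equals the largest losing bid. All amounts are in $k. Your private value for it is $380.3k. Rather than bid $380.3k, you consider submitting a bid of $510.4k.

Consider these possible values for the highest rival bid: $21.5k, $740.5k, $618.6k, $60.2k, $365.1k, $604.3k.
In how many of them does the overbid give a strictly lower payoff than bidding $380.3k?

The deviation hurts exactly when the highest competing bid lies strictly between $380.3k and $510.4k — overbidding then wins at a price above your value.
$21.5k: below both → same outcome either way.
$740.5k: above both → same outcome either way.
$618.6k: above both → same outcome either way.
$60.2k: below both → same outcome either way.
$365.1k: below both → same outcome either way.
$604.3k: above both → same outcome either way.
Count: 0.

0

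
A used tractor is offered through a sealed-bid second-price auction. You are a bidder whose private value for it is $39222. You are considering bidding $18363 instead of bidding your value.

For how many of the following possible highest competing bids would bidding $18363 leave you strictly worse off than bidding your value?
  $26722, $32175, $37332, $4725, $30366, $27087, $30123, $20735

7

The deviation hurts exactly when the highest competing bid lies strictly between $18363 and $39222 — underbidding then forfeits a profitable win.
$26722: inside the interval → strictly worse (loss $12500).
$32175: inside the interval → strictly worse (loss $7047).
$37332: inside the interval → strictly worse (loss $1890).
$4725: below both → same outcome either way.
$30366: inside the interval → strictly worse (loss $8856).
$27087: inside the interval → strictly worse (loss $12135).
$30123: inside the interval → strictly worse (loss $9099).
$20735: inside the interval → strictly worse (loss $18487).
Count: 7.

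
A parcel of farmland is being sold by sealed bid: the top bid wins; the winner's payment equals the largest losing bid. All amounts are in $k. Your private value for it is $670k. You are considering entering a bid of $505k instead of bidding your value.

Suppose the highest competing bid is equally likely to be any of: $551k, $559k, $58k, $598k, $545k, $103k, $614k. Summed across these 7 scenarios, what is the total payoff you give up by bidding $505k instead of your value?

$483k

The deviation costs you only when the competing bid falls strictly between $505k and $670k; elsewhere both bids give the same outcome.
$551k: truthful payoff $119k, deviation payoff $0k → loss $119k.
$559k: truthful payoff $111k, deviation payoff $0k → loss $111k.
$58k: outcomes coincide → loss $0k.
$598k: truthful payoff $72k, deviation payoff $0k → loss $72k.
$545k: truthful payoff $125k, deviation payoff $0k → loss $125k.
$103k: outcomes coincide → loss $0k.
$614k: truthful payoff $56k, deviation payoff $0k → loss $56k.
Total loss = $119k + $111k + $72k + $125k + $56k = $483k.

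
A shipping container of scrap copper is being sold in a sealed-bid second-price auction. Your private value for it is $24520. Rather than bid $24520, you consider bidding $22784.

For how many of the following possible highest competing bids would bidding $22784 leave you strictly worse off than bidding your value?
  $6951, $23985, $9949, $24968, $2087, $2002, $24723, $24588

1

The deviation hurts exactly when the highest competing bid lies strictly between $22784 and $24520 — underbidding then forfeits a profitable win.
$6951: below both → same outcome either way.
$23985: inside the interval → strictly worse (loss $535).
$9949: below both → same outcome either way.
$24968: above both → same outcome either way.
$2087: below both → same outcome either way.
$2002: below both → same outcome either way.
$24723: above both → same outcome either way.
$24588: above both → same outcome either way.
Count: 1.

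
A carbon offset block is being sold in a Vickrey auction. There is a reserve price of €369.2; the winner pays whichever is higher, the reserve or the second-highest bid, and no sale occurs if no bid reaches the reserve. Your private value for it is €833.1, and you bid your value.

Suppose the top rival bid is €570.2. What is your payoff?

Your bid €833.1 is the highest and exceeds the reserve.
Price = max(second-highest bid, reserve) = max(€570.2, €369.2) = €570.2.
Payoff = €833.1 − €570.2 = €262.9.

€262.9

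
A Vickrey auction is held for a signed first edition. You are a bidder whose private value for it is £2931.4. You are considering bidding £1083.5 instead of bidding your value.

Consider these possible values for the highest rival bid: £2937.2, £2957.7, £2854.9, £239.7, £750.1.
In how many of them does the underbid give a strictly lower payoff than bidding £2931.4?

1

The deviation hurts exactly when the highest competing bid lies strictly between £1083.5 and £2931.4 — underbidding then forfeits a profitable win.
£2937.2: above both → same outcome either way.
£2957.7: above both → same outcome either way.
£2854.9: inside the interval → strictly worse (loss £76.5).
£239.7: below both → same outcome either way.
£750.1: below both → same outcome either way.
Count: 1.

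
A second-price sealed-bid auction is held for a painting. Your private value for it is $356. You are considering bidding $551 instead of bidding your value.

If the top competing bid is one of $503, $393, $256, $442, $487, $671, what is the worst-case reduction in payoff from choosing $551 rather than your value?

$147

$503: truthful gives $0, deviation gives −$147 → loss $147.
$393: truthful gives $0, deviation gives −$37 → loss $37.
$256: same outcome either way → loss $0.
$442: truthful gives $0, deviation gives −$86 → loss $86.
$487: truthful gives $0, deviation gives −$131 → loss $131.
$671: same outcome either way → loss $0.
Maximum loss: $147.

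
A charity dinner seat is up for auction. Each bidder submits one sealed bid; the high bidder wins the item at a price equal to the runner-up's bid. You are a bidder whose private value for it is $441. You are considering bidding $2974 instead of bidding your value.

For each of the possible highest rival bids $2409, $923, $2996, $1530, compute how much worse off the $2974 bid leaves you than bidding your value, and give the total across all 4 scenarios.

$3539

The deviation costs you only when the competing bid falls strictly between $441 and $2974; elsewhere both bids give the same outcome.
$2409: truthful payoff $0, deviation payoff −$1968 → loss $1968.
$923: truthful payoff $0, deviation payoff −$482 → loss $482.
$2996: outcomes coincide → loss $0.
$1530: truthful payoff $0, deviation payoff −$1089 → loss $1089.
Total loss = $1968 + $482 + $1089 = $3539.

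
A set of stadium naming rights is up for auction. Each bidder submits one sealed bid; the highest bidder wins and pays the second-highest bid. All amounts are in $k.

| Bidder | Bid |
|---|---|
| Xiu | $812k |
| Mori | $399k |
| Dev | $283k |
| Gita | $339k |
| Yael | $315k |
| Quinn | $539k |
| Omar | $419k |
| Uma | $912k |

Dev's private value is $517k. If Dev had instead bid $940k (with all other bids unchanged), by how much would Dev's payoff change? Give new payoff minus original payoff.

The highest bid among the other bidders is $912k; Dev's bid doesn't change that.
Original bid $283k: Dev is not highest (top rival bid is $912k); payoff $0k.
Alternative bid $940k: Dev is highest, pays the top rival bid $912k; payoff $517k − $912k = −$395k.
Change in payoff = −$395k − ($0k) = −$395k.

−$395k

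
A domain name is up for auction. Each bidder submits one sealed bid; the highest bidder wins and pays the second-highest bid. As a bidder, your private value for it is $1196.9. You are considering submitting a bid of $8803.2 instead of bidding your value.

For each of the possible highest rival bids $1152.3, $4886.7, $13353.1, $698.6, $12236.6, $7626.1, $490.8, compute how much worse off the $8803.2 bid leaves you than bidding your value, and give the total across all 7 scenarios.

The deviation costs you only when the competing bid falls strictly between $1196.9 and $8803.2; elsewhere both bids give the same outcome.
$1152.3: outcomes coincide → loss $0.
$4886.7: truthful payoff $0, deviation payoff −$3689.8 → loss $3689.8.
$13353.1: outcomes coincide → loss $0.
$698.6: outcomes coincide → loss $0.
$12236.6: outcomes coincide → loss $0.
$7626.1: truthful payoff $0, deviation payoff −$6429.2 → loss $6429.2.
$490.8: outcomes coincide → loss $0.
Total loss = $3689.8 + $6429.2 = $10119.

$10119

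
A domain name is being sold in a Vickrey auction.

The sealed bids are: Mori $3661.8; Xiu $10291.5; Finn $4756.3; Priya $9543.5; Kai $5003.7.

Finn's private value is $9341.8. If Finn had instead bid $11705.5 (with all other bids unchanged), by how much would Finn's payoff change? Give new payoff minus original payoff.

−$949.7

The highest bid among the other bidders is $10291.5; Finn's bid doesn't change that.
Original bid $4756.3: Finn is not highest (top rival bid is $10291.5); payoff $0.
Alternative bid $11705.5: Finn is highest, pays the top rival bid $10291.5; payoff $9341.8 − $10291.5 = −$949.7.
Change in payoff = −$949.7 − ($0) = −$949.7.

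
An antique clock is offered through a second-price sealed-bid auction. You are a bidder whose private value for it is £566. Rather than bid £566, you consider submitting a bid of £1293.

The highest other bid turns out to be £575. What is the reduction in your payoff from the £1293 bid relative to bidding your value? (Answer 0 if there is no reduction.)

£9

Bidding your value £566: you lose (since £566 < £575). Payoff £0.
Bidding £1293: you win and pay £575. Payoff £566 − £575 = −£9.
The competing bid £575 lies between your value and your inflated bid, so overbidding wins an item priced above your value.
Loss from deviating = £0 − (−£9) = £9.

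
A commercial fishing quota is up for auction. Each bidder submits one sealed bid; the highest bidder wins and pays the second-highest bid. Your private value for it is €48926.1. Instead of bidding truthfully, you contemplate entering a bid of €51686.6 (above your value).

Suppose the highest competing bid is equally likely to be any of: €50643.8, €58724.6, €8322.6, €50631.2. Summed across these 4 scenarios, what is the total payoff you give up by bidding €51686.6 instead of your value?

€3422.8

The deviation costs you only when the competing bid falls strictly between €48926.1 and €51686.6; elsewhere both bids give the same outcome.
€50643.8: truthful payoff €0, deviation payoff −€1717.7 → loss €1717.7.
€58724.6: outcomes coincide → loss €0.
€8322.6: outcomes coincide → loss €0.
€50631.2: truthful payoff €0, deviation payoff −€1705.1 → loss €1705.1.
Total loss = €1717.7 + €1705.1 = €3422.8.
Because the price is fixed by the runner-up's bid, deviating from your value can only change a good outcome into a bad one — never the reverse.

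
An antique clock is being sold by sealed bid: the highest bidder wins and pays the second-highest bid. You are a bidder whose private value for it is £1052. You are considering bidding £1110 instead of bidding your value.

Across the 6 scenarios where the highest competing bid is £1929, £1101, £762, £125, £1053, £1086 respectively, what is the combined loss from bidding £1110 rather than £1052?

£84

The deviation costs you only when the competing bid falls strictly between £1052 and £1110; elsewhere both bids give the same outcome.
£1929: outcomes coincide → loss £0.
£1101: truthful payoff £0, deviation payoff −£49 → loss £49.
£762: outcomes coincide → loss £0.
£125: outcomes coincide → loss £0.
£1053: truthful payoff £0, deviation payoff −£1 → loss £1.
£1086: truthful payoff £0, deviation payoff −£34 → loss £34.
Total loss = £49 + £1 + £34 = £84.
Truthful bidding weakly dominates here: raising your bid can only win items priced above your value, and lowering it can only forfeit items priced below.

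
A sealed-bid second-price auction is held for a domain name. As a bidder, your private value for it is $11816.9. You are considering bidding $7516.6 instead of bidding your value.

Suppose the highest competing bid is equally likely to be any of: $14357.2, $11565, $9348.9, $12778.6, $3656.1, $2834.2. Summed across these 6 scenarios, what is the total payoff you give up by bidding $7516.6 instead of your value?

$2719.9

The deviation costs you only when the competing bid falls strictly between $7516.6 and $11816.9; elsewhere both bids give the same outcome.
$14357.2: outcomes coincide → loss $0.
$11565: truthful payoff $251.9, deviation payoff $0 → loss $251.9.
$9348.9: truthful payoff $2468, deviation payoff $0 → loss $2468.
$12778.6: outcomes coincide → loss $0.
$3656.1: outcomes coincide → loss $0.
$2834.2: outcomes coincide → loss $0.
Total loss = $251.9 + $2468 = $2719.9.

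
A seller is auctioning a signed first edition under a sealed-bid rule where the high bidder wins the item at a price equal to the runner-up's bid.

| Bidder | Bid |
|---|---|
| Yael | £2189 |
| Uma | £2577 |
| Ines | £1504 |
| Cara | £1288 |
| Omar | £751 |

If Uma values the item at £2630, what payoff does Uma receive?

£441

Highest bid: Uma at £2577, so Uma wins.
Second-highest bid: Yael at £2189 — that is the price the winner pays.
Uma's payoff = value − price = £2630 − £2189 = £441.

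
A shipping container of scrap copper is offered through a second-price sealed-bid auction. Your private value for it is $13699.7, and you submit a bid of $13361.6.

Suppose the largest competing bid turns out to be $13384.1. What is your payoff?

Your bid $13361.6 is below the highest competing bid $13384.1, so you lose.
A losing bidder pays nothing and receives nothing: payoff = $0.

$0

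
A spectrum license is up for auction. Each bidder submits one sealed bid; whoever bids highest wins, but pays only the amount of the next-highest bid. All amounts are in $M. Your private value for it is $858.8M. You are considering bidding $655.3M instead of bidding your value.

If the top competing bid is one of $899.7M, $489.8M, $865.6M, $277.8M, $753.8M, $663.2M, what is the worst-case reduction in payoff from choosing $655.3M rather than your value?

$195.6M

$899.7M: same outcome either way → loss $0M.
$489.8M: same outcome either way → loss $0M.
$865.6M: same outcome either way → loss $0M.
$277.8M: same outcome either way → loss $0M.
$753.8M: truthful gives $105M, deviation gives $0M → loss $105M.
$663.2M: truthful gives $195.6M, deviation gives $0M → loss $195.6M.
Maximum loss: $195.6M.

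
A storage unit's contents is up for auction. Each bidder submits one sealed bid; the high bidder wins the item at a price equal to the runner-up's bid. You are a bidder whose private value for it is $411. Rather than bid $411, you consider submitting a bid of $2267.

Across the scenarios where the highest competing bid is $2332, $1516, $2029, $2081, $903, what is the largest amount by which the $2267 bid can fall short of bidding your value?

$2332: same outcome either way → loss $0.
$1516: truthful gives $0, deviation gives −$1105 → loss $1105.
$2029: truthful gives $0, deviation gives −$1618 → loss $1618.
$2081: truthful gives $0, deviation gives −$1670 → loss $1670.
$903: truthful gives $0, deviation gives −$492 → loss $492.
Maximum loss: $1670.

$1670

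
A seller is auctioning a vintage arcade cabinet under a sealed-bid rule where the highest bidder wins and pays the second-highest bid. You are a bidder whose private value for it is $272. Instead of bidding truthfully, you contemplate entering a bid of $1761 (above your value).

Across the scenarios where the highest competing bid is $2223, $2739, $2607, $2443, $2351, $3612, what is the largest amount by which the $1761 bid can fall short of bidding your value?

$2223: same outcome either way → loss $0.
$2739: same outcome either way → loss $0.
$2607: same outcome either way → loss $0.
$2443: same outcome either way → loss $0.
$2351: same outcome either way → loss $0.
$3612: same outcome either way → loss $0.
Maximum loss: $0.

$0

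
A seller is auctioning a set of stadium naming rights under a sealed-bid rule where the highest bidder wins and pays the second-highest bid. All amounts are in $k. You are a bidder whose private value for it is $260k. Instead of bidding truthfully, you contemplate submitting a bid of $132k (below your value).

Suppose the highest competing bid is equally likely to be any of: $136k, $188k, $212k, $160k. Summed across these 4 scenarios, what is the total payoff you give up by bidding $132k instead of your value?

$344k

The deviation costs you only when the competing bid falls strictly between $132k and $260k; elsewhere both bids give the same outcome.
$136k: truthful payoff $124k, deviation payoff $0k → loss $124k.
$188k: truthful payoff $72k, deviation payoff $0k → loss $72k.
$212k: truthful payoff $48k, deviation payoff $0k → loss $48k.
$160k: truthful payoff $100k, deviation payoff $0k → loss $100k.
Total loss = $124k + $72k + $48k + $100k = $344k.
In a second-price auction your bid sets only whether you win, not what you pay, so bidding your true value is weakly dominant.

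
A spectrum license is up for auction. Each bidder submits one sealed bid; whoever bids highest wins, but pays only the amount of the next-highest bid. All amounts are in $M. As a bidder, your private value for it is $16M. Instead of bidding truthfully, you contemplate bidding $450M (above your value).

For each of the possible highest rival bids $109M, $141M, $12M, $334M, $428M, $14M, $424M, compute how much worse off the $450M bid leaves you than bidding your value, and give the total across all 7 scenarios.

$1356M

The deviation costs you only when the competing bid falls strictly between $16M and $450M; elsewhere both bids give the same outcome.
$109M: truthful payoff $0M, deviation payoff −$93M → loss $93M.
$141M: truthful payoff $0M, deviation payoff −$125M → loss $125M.
$12M: outcomes coincide → loss $0M.
$334M: truthful payoff $0M, deviation payoff −$318M → loss $318M.
$428M: truthful payoff $0M, deviation payoff −$412M → loss $412M.
$14M: outcomes coincide → loss $0M.
$424M: truthful payoff $0M, deviation payoff −$408M → loss $408M.
Total loss = $93M + $125M + $318M + $412M + $408M = $1356M.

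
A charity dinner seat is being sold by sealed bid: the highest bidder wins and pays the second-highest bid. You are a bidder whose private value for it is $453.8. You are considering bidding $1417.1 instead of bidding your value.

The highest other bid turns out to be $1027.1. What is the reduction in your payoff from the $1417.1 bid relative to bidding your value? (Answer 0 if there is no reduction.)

Bidding your value $453.8: you lose (since $453.8 < $1027.1). Payoff $0.
Bidding $1417.1: you win and pay $1027.1. Payoff $453.8 − $1027.1 = −$573.3.
The competing bid $1027.1 lies between your value and your inflated bid, so overbidding wins an item priced above your value.
Loss from deviating = $0 − (−$573.3) = $573.3.

$573.3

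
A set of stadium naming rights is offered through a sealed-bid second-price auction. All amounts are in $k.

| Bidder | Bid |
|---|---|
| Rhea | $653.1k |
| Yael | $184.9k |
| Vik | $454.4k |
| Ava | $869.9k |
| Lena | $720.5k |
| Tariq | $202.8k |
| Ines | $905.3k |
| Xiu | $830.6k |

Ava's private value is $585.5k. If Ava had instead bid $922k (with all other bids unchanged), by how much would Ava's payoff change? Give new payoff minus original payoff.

−$319.8k

The highest bid among the other bidders is $905.3k; Ava's bid doesn't change that.
Original bid $869.9k: Ava is not highest (top rival bid is $905.3k); payoff $0k.
Alternative bid $922k: Ava is highest, pays the top rival bid $905.3k; payoff $585.5k − $905.3k = −$319.8k.
Change in payoff = −$319.8k − ($0k) = −$319.8k.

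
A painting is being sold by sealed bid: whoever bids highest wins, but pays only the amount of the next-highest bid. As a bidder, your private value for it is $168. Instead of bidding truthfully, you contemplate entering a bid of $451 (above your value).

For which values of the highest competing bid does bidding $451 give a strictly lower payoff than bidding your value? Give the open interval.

If the competing bid is below $168, both bids win at the same price — no difference.
If it is above $451, both bids lose — no difference.
If it lies strictly between $168 and $451, bidding your value loses (payoff 0) while bidding $451 wins at a price above your value (payoff negative).
So the deviation strictly hurts on the open interval ($168, $451).
Truthful bidding weakly dominates here: raising your bid can only win items priced above your value, and lowering it can only forfeit items priced below.

($168, $451)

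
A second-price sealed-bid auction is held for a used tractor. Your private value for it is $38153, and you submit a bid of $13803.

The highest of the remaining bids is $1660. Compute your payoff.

Your bid $13803 exceeds the highest competing bid $1660, so you win.
In a second-price auction the winner pays the second-highest bid, $1660.
Payoff = value − price = $38153 − $1660 = $36493.

$36493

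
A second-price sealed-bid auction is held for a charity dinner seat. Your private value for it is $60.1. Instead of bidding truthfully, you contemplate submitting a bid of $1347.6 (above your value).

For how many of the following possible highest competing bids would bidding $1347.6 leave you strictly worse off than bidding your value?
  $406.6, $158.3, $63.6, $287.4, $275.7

The deviation hurts exactly when the highest competing bid lies strictly between $60.1 and $1347.6 — overbidding then wins at a price above your value.
$406.6: inside the interval → strictly worse (loss $346.5).
$158.3: inside the interval → strictly worse (loss $98.2).
$63.6: inside the interval → strictly worse (loss $3.5).
$287.4: inside the interval → strictly worse (loss $227.3).
$275.7: inside the interval → strictly worse (loss $215.6).
Count: 5.

5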